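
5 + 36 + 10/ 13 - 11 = 400/ 13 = 30.77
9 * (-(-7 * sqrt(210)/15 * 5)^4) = -11764900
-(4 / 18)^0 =-1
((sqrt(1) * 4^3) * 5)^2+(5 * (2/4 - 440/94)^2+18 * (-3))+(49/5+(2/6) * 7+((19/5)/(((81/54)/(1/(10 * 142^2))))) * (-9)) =85559195770999/835167675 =102445.53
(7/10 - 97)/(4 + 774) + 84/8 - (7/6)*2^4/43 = 9978103/1003620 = 9.94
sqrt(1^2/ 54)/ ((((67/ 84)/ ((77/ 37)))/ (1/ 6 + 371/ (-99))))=-34741 * sqrt(6)/ 66933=-1.27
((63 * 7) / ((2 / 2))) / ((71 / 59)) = 26019 / 71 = 366.46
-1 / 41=-0.02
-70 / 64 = -35 / 32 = -1.09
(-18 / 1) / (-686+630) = 9 / 28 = 0.32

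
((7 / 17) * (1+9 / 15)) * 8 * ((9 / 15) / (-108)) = -112 / 3825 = -0.03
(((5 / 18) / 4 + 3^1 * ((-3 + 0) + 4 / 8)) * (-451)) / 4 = 241285 / 288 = 837.80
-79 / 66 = -1.20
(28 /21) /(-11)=-4 /33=-0.12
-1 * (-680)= 680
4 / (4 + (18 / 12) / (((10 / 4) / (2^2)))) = 5 / 8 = 0.62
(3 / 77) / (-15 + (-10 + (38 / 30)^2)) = -675 / 405328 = -0.00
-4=-4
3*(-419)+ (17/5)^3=-152212/125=-1217.70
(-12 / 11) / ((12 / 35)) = -35 / 11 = -3.18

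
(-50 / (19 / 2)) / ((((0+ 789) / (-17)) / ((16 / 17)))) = 1600 / 14991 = 0.11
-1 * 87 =-87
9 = 9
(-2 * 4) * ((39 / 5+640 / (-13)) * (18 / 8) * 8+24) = 375312 / 65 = 5774.03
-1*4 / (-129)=4 / 129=0.03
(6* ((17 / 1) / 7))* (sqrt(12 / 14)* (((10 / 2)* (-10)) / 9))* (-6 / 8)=425* sqrt(42) / 49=56.21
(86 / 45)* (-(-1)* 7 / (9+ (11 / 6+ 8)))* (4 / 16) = 301 / 1695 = 0.18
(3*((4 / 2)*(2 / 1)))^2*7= 1008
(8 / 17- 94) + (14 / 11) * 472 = 94846 / 187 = 507.20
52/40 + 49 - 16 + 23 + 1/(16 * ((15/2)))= 57.31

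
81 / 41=1.98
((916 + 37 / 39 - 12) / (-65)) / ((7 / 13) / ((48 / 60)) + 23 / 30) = -141172 / 14599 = -9.67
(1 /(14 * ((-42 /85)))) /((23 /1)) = -85 /13524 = -0.01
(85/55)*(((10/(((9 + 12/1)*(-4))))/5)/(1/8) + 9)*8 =25160/231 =108.92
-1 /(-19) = 1 /19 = 0.05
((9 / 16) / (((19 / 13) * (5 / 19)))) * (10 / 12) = 39 / 32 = 1.22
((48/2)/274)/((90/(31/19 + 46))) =0.05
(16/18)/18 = 4/81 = 0.05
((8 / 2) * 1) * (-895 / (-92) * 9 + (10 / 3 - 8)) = 22877 / 69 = 331.55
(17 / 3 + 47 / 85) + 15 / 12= 7.47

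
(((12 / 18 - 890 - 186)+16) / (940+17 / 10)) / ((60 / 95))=-150955 / 84753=-1.78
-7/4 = -1.75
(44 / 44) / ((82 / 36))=0.44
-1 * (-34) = 34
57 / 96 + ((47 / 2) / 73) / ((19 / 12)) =35377 / 44384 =0.80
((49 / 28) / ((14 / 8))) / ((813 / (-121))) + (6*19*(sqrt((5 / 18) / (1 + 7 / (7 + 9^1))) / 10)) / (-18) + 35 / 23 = 25672 / 18699 - 19*sqrt(230) / 1035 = 1.09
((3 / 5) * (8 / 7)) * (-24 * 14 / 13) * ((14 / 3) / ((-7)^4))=-768 / 22295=-0.03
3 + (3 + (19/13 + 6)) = 175/13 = 13.46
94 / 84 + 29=1265 / 42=30.12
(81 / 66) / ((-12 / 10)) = -45 / 44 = -1.02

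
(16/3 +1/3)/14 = 17/42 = 0.40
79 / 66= 1.20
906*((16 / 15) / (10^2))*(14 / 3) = 16912 / 375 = 45.10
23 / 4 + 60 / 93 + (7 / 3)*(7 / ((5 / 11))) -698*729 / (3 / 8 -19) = 7583299879 / 277140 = 27362.70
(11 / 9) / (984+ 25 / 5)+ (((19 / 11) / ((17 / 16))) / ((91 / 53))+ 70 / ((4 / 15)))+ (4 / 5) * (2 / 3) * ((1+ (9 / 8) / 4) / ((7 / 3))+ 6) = 115523115727 / 432766620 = 266.94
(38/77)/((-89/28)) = -152/979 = -0.16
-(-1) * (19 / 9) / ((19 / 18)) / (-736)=-1 / 368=-0.00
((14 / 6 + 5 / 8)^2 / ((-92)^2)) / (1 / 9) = 5041 / 541696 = 0.01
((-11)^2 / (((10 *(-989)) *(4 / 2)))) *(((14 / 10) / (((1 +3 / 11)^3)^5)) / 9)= -0.00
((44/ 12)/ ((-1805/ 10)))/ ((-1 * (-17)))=-22/ 18411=-0.00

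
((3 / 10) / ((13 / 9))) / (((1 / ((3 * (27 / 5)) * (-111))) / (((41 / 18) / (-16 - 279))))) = 1105893 / 383500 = 2.88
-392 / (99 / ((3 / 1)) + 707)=-98 / 185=-0.53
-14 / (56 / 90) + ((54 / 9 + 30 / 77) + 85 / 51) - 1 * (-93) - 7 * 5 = 20123 / 462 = 43.56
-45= -45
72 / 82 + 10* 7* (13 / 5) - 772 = -24154 / 41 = -589.12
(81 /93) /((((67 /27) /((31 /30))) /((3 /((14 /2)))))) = 729 /4690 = 0.16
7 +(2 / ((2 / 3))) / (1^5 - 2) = 4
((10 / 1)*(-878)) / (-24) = 2195 / 6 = 365.83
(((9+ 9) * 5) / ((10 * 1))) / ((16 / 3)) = 27 / 16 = 1.69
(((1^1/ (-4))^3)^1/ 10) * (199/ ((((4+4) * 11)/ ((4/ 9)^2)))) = -199/ 285120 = -0.00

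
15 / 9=5 / 3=1.67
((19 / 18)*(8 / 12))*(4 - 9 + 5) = 0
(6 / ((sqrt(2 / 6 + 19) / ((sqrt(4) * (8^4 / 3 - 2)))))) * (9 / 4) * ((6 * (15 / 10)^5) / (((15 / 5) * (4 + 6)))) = 894483 * sqrt(174) / 928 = 12714.48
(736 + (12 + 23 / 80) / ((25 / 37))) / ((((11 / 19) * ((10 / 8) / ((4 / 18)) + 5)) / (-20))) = -57318098 / 23375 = -2452.11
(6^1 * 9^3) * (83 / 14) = 181521 / 7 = 25931.57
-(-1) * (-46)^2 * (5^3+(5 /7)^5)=4452064000 /16807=264893.44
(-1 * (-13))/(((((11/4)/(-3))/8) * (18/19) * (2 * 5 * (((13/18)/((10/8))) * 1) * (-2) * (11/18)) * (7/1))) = 2052/847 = 2.42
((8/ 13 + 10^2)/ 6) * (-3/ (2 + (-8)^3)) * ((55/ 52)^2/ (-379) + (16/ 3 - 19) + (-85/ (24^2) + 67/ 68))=-877232214839/ 693042068160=-1.27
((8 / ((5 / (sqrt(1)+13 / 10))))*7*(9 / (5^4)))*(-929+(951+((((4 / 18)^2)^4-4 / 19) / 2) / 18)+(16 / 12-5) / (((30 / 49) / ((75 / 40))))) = 204124669984109 / 51117981187500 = 3.99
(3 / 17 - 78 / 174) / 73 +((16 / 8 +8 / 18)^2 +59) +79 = 419692864 / 2915109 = 143.97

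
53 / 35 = 1.51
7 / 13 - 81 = -1046 / 13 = -80.46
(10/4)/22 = 5/44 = 0.11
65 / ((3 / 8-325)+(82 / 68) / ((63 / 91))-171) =-6120 / 46501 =-0.13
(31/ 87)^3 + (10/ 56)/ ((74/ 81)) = 328420667/ 1364418216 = 0.24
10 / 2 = 5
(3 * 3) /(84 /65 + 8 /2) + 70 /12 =7775 /1032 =7.53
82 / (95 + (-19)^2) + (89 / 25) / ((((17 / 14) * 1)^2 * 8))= 0.48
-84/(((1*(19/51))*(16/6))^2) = -491589/5776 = -85.11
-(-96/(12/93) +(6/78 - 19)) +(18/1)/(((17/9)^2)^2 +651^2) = 13789203860475/18074172233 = 762.92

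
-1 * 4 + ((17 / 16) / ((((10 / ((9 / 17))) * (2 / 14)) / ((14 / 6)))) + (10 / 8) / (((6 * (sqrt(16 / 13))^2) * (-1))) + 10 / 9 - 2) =-23843 / 5760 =-4.14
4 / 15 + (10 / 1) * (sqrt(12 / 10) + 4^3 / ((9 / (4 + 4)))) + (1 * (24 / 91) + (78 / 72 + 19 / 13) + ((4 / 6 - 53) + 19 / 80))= 2 * sqrt(30) + 34061773 / 65520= 530.82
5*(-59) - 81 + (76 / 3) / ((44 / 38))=-11686 / 33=-354.12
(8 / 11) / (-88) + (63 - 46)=16.99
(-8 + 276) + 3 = 271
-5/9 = -0.56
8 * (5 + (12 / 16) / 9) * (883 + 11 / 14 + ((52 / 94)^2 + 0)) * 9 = 5003480043 / 15463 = 323577.58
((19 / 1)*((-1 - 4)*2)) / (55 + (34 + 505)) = -95 / 297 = -0.32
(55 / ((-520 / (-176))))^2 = 58564 / 169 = 346.53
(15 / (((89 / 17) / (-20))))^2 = 26010000 / 7921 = 3283.68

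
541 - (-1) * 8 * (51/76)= 546.37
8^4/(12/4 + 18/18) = 1024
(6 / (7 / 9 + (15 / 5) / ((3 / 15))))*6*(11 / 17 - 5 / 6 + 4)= 10503 / 1207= 8.70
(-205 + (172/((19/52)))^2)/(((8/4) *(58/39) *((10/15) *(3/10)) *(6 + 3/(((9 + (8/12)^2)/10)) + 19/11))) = 2914324041915/85385164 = 34131.50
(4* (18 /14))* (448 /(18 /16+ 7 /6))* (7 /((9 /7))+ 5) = 577536 /55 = 10500.65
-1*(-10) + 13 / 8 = 93 / 8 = 11.62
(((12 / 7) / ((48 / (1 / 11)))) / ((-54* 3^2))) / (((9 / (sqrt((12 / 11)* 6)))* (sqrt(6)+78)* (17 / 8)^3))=-1664* sqrt(22) / 3073032463347+128* sqrt(33) / 9219097390041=-0.00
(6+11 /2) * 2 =23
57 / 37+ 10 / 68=2123 / 1258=1.69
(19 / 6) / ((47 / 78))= 247 / 47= 5.26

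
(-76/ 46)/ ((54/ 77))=-1463/ 621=-2.36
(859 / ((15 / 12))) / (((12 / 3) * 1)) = 859 / 5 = 171.80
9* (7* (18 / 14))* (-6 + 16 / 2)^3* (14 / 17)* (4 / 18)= 118.59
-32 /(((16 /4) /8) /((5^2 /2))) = -800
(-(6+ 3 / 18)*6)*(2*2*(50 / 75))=-296 / 3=-98.67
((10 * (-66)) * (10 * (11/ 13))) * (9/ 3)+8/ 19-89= -16842.43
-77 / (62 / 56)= -2156 / 31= -69.55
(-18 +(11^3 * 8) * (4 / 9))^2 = 22225986.42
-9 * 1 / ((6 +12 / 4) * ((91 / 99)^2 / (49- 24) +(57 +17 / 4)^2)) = -3920400 / 14707758121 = -0.00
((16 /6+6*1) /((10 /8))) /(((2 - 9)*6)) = -52 /315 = -0.17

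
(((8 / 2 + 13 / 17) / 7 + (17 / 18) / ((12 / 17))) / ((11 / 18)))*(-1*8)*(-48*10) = 1509440 / 119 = 12684.37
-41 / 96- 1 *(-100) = 9559 / 96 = 99.57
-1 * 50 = -50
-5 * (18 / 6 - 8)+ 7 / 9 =232 / 9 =25.78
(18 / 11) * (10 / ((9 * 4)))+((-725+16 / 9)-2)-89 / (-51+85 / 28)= -96116228 / 132957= -722.91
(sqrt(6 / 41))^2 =6 / 41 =0.15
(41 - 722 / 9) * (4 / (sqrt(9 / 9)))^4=-90368 / 9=-10040.89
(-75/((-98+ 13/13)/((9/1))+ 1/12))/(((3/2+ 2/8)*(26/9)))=9720/7007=1.39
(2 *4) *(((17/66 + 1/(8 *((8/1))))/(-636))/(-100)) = 577/16790400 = 0.00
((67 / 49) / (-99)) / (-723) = 67 / 3507273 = 0.00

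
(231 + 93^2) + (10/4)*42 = 8985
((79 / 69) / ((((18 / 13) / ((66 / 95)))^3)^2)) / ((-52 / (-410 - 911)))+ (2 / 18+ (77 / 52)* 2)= 6800292701681196541 / 1922744573897062500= 3.54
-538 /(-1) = 538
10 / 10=1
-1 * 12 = -12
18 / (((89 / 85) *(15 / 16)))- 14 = 386 / 89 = 4.34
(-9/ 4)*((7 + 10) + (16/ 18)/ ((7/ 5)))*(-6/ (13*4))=3333/ 728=4.58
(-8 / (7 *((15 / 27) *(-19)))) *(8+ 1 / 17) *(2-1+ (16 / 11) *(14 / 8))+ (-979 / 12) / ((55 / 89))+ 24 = -104.92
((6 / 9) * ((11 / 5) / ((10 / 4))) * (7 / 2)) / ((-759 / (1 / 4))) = -7 / 10350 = -0.00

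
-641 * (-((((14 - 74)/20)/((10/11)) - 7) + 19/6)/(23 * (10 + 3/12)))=-274348/14145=-19.40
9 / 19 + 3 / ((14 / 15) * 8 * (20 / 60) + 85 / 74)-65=-14660728 / 230147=-63.70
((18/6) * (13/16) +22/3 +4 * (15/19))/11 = 11791/10032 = 1.18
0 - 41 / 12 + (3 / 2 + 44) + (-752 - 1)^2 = 6804613 / 12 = 567051.08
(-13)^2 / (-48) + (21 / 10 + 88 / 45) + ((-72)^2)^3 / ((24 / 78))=65198984527949 / 144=452770725888.53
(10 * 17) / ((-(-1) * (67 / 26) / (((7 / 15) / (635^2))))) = 6188 / 81048225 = 0.00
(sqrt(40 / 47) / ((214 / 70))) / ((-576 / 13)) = -455 * sqrt(470) / 1448352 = -0.01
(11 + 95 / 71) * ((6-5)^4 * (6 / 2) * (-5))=-13140 / 71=-185.07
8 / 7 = 1.14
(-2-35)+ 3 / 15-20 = -284 / 5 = -56.80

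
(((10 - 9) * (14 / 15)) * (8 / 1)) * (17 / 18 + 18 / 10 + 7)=49112 / 675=72.76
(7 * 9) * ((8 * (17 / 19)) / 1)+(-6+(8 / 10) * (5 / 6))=25400 / 57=445.61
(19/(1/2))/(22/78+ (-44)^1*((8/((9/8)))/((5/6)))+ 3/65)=-1235/12192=-0.10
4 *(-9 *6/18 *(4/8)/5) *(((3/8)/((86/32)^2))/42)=-96/64715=-0.00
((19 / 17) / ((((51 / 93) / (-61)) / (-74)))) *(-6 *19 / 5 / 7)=-303097044 / 10115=-29965.11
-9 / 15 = -3 / 5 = -0.60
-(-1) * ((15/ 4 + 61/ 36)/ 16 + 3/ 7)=775/ 1008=0.77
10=10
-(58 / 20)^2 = -841 / 100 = -8.41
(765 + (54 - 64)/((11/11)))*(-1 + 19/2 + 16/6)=50585/6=8430.83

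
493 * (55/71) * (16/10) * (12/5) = 520608/355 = 1466.50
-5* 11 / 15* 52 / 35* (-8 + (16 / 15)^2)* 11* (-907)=-8811367136 / 23625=-372967.92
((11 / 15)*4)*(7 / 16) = 77 / 60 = 1.28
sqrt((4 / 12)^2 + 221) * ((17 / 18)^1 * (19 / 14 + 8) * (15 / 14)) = 11135 * sqrt(1990) / 3528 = 140.80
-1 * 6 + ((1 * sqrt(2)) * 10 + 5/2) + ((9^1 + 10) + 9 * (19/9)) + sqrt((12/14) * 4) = 2 * sqrt(42)/7 + 10 * sqrt(2) + 69/2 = 50.49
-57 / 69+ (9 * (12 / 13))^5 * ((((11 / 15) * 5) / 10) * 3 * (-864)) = -1605916850092163 / 42698695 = -37610443.37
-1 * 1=-1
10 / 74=5 / 37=0.14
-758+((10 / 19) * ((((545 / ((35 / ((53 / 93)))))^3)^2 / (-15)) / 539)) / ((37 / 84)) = -3420584825125376181864410 / 4120329822000065127531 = -830.17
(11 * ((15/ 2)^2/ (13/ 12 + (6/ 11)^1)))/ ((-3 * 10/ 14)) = -7623/ 43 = -177.28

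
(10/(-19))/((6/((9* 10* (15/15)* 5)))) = -750/19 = -39.47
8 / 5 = 1.60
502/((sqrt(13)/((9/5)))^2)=40662/325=125.11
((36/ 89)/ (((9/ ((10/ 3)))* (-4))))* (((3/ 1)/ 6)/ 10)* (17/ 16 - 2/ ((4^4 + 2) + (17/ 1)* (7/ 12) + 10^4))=-2094271/ 1052748960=-0.00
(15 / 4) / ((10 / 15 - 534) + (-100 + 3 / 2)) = -45 / 7582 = -0.01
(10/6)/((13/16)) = 80/39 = 2.05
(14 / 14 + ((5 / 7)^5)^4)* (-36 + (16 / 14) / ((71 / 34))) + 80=44.50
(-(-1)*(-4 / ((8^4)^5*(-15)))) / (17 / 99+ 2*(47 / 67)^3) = 9925179 / 36994260692681145450496000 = 0.00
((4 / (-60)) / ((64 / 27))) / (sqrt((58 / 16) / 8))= -9 * sqrt(29) / 1160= -0.04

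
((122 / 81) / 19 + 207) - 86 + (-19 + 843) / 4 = 503375 / 1539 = 327.08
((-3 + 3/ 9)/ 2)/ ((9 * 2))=-2/ 27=-0.07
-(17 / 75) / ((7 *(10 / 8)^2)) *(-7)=272 / 1875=0.15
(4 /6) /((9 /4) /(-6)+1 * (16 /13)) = 208 /267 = 0.78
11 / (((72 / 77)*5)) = 847 / 360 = 2.35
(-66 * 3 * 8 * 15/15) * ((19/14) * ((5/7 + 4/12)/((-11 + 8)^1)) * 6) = 4504.16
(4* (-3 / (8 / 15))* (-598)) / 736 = 585 / 32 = 18.28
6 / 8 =3 / 4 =0.75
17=17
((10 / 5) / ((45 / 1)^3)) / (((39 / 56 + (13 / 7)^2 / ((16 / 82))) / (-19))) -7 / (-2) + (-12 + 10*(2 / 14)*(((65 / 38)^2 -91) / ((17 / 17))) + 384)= 207037670727529 / 829212622875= 249.68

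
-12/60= -1/5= -0.20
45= 45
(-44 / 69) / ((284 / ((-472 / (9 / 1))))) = 5192 / 44091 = 0.12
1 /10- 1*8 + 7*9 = 551 /10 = 55.10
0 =0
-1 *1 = -1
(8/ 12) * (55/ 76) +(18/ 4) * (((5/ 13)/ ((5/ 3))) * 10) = 16105/ 1482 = 10.87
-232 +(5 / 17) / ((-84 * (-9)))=-2981659 / 12852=-232.00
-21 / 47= -0.45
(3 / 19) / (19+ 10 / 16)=24 / 2983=0.01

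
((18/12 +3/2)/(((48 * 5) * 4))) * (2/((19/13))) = 13/3040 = 0.00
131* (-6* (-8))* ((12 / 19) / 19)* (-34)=-7106.66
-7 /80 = -0.09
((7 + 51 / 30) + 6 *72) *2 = 4407 / 5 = 881.40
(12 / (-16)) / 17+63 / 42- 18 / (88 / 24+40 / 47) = -109521 / 43316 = -2.53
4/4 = 1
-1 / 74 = -0.01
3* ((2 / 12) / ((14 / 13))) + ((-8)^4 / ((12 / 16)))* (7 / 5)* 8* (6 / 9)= 51380809 / 1260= 40778.42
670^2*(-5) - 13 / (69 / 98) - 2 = -2244520.46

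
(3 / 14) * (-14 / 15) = -1 / 5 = -0.20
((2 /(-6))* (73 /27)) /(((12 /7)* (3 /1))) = -511 /2916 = -0.18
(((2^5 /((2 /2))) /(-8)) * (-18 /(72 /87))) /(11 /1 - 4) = 87 /7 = 12.43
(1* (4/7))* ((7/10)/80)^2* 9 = 63/160000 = 0.00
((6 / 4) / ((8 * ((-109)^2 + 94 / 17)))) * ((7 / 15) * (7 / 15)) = 833 / 242485200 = 0.00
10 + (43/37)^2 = 11.35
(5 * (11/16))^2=3025/256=11.82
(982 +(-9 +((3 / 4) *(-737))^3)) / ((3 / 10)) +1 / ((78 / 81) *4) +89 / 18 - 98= -2107649590933 / 3744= -562940595.87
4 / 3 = 1.33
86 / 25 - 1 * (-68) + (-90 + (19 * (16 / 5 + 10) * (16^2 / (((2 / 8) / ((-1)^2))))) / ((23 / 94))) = 603514448 / 575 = 1049590.34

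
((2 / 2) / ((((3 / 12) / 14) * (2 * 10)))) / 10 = 0.28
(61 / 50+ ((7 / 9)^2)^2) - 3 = -463879 / 328050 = -1.41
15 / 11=1.36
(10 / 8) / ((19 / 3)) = 15 / 76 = 0.20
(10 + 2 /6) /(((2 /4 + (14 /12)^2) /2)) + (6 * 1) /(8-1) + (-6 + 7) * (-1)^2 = 12.96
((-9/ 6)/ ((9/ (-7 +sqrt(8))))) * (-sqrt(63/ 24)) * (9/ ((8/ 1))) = -21 * sqrt(42)/ 64 +3 * sqrt(21)/ 16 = -1.27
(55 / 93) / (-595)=-11 / 11067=-0.00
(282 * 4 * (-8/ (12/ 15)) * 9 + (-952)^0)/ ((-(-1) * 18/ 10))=-507595/ 9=-56399.44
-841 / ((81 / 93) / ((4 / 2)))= -1931.19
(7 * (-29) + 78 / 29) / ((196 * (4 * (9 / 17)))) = -98753 / 204624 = -0.48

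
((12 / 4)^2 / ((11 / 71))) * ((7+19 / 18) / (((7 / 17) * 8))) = 175015 / 1232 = 142.06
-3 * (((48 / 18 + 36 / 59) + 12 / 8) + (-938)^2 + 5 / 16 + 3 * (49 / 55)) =-137045710459 / 51920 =-2639555.29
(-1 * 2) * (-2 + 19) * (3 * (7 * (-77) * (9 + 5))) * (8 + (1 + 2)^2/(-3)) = 3848460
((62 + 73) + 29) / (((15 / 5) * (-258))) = -82 / 387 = -0.21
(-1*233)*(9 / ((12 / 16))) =-2796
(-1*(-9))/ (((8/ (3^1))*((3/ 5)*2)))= 45/ 16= 2.81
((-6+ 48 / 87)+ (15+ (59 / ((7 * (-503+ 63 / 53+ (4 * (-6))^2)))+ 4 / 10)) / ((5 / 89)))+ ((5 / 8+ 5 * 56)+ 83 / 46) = 507725952933 / 917925400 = 553.12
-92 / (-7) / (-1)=-92 / 7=-13.14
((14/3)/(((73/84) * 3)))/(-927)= -0.00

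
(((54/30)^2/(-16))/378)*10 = -3/560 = -0.01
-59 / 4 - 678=-2771 / 4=-692.75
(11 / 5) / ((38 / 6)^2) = 99 / 1805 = 0.05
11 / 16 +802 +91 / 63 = 115795 / 144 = 804.13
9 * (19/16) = 171/16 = 10.69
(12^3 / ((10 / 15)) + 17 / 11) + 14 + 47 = 29200 / 11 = 2654.55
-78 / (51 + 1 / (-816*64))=-4073472 / 2663423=-1.53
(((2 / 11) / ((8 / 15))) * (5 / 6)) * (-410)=-5125 / 44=-116.48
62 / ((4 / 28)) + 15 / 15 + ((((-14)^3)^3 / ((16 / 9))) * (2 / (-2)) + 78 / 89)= 1034343693417 / 89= 11621839251.88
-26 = -26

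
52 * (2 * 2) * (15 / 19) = 3120 / 19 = 164.21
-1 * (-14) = 14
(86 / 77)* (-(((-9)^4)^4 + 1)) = -159359736241258412 / 77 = -2069606964172187.17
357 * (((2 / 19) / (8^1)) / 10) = 357 / 760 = 0.47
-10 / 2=-5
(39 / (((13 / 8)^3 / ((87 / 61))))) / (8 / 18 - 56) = -300672 / 1288625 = -0.23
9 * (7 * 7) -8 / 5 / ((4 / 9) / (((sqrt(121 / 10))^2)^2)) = -21519 / 250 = -86.08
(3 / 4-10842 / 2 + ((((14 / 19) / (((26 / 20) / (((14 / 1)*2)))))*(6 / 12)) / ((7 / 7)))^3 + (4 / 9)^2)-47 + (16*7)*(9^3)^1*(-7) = -576503.39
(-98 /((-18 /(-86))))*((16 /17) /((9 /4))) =-269696 /1377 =-195.86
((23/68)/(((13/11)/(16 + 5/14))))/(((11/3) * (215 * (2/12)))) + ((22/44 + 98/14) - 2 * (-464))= 1244655313/1330420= 935.54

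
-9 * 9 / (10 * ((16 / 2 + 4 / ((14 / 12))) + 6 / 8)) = -1134 / 1705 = -0.67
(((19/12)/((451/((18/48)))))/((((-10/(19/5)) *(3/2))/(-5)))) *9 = 1083/72160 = 0.02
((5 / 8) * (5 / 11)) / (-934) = -25 / 82192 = -0.00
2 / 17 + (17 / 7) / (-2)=-261 / 238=-1.10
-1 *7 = -7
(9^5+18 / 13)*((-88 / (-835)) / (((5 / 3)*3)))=13510728 / 10855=1244.65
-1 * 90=-90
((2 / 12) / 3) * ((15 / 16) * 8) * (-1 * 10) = -25 / 6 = -4.17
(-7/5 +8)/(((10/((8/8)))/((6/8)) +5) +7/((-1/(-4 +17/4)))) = 396/995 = 0.40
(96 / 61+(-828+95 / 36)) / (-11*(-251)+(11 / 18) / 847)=-139295849 / 466863134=-0.30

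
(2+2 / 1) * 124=496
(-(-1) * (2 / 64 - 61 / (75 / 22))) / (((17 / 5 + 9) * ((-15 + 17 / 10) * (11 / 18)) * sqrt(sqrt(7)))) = 128607 * 7^(3 / 4) / 5079536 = 0.11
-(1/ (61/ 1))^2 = -1/ 3721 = -0.00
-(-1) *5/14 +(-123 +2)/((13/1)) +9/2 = -405/91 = -4.45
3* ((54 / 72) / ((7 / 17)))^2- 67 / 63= 62723 / 7056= 8.89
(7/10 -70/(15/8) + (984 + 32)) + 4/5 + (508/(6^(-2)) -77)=115147/6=19191.17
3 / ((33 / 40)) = 40 / 11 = 3.64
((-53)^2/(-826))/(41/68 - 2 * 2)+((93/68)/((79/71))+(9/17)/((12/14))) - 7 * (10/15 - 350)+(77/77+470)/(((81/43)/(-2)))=1948.11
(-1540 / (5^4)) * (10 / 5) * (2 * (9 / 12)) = -924 / 125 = -7.39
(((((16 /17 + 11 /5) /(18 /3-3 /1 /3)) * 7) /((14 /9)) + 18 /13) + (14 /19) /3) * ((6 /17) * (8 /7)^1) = 22459384 /12492025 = 1.80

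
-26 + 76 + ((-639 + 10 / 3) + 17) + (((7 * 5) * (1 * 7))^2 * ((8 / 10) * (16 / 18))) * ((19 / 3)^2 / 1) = 138635698 / 81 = 1711551.83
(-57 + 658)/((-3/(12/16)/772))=-115993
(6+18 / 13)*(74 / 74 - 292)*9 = -251424 / 13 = -19340.31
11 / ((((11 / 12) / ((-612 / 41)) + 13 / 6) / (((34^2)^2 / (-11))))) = -9814051584 / 15461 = -634761.76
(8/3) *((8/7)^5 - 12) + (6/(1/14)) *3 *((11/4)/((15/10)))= 21943174/50421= 435.20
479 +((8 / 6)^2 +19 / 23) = 481.60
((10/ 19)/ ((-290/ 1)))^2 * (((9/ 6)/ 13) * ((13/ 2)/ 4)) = 3/ 4857616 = 0.00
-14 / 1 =-14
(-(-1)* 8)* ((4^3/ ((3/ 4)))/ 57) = 2048/ 171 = 11.98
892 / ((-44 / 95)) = -21185 / 11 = -1925.91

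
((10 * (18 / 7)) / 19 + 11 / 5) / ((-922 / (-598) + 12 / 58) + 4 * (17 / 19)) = 20489573 / 30720375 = 0.67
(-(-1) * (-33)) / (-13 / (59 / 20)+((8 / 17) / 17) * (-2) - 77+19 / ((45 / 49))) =25320735 / 46631014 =0.54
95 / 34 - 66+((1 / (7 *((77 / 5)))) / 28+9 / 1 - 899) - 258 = -310751741 / 256564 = -1211.21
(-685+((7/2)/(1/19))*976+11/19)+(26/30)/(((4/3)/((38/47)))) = 573485533/8930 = 64220.10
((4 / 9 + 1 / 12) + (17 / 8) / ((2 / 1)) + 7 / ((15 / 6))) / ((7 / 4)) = 3161 / 1260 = 2.51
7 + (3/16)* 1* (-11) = 79/16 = 4.94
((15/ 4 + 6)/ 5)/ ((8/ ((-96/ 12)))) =-39/ 20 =-1.95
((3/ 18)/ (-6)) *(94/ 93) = -0.03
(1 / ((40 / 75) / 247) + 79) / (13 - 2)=4337 / 88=49.28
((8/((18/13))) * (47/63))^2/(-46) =-2986568/7394247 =-0.40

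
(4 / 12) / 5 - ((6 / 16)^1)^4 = 2881 / 61440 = 0.05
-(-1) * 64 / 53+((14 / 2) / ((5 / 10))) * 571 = 423746 / 53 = 7995.21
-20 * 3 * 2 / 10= -12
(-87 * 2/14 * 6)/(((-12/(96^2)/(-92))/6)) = -31613513.14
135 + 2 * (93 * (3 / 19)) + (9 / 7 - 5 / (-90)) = 396709 / 2394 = 165.71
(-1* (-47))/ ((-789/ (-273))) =4277/ 263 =16.26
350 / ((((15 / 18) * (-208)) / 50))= -2625 / 26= -100.96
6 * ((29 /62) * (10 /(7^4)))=0.01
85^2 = 7225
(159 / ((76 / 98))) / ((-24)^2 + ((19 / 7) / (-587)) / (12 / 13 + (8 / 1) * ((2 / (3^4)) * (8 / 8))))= 6295933070 / 17687639049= 0.36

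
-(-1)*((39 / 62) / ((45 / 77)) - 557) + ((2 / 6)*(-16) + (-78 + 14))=-581489 / 930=-625.26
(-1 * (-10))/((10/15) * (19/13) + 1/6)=780/89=8.76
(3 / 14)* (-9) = -27 / 14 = -1.93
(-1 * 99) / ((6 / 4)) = -66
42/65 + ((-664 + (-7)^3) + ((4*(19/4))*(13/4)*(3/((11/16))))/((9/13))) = -617.14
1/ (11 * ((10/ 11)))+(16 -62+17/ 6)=-646/ 15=-43.07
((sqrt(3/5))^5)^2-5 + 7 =6493/3125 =2.08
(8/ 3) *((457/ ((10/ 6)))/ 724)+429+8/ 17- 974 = -8362047/ 15385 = -543.52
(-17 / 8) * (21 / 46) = -357 / 368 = -0.97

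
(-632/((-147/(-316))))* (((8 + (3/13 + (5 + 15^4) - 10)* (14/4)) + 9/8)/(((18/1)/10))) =-2300022316660/17199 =-133730002.71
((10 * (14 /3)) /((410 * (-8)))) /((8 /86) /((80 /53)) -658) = 1505 /69596721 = 0.00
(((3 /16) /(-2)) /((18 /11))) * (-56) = 77 /24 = 3.21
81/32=2.53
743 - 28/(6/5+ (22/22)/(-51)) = 719.28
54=54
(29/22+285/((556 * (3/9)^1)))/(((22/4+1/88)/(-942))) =-32907828/67415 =-488.14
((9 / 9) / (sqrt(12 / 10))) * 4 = 2 * sqrt(30) / 3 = 3.65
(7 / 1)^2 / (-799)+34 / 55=24471 / 43945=0.56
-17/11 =-1.55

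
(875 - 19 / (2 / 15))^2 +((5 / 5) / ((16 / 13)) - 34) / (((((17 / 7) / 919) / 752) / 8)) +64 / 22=-56111683861 / 748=-75015620.14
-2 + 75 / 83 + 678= 56183 / 83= 676.90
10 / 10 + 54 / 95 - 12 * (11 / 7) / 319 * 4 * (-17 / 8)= 39937 / 19285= 2.07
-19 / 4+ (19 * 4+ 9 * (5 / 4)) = 165 / 2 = 82.50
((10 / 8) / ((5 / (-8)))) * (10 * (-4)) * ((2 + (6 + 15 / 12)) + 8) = 1380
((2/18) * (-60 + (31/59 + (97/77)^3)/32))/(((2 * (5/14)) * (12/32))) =-5164805801/207787734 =-24.86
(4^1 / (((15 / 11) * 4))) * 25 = 55 / 3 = 18.33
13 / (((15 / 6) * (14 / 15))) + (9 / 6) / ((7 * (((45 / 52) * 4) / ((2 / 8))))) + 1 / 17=80621 / 14280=5.65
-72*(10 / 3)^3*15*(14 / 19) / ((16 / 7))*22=-5390000 / 19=-283684.21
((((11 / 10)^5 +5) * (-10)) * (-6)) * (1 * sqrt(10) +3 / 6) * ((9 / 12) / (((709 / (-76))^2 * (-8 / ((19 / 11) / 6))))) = -13602446427 * sqrt(10) / 110589820000 - 13602446427 / 221179640000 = -0.45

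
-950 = -950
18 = 18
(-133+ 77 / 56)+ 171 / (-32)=-4383 / 32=-136.97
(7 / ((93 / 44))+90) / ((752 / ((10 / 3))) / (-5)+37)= -216950 / 18879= -11.49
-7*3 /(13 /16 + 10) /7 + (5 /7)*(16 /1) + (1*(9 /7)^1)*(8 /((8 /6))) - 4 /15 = 337846 /18165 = 18.60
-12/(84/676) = -676/7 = -96.57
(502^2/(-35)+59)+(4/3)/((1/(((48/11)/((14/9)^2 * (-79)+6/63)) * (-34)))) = -148901312583/20854295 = -7140.08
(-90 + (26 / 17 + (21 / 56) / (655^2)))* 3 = -15486086247 / 58347400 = -265.41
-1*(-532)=532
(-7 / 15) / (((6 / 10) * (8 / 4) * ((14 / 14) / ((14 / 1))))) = -49 / 9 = -5.44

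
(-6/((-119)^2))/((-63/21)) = 2/14161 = 0.00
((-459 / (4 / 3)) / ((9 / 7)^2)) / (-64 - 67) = 833 / 524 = 1.59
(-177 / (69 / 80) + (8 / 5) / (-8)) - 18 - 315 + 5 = -533.42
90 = 90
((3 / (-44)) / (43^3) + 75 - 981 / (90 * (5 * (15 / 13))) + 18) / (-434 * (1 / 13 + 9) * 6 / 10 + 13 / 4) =-1553824209041 / 40254527274225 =-0.04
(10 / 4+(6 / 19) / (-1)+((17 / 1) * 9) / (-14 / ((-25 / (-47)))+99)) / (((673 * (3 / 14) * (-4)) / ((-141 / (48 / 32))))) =97436969 / 139403874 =0.70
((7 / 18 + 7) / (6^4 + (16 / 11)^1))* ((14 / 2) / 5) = 10241 / 1284480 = 0.01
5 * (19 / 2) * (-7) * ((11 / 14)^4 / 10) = -278179 / 21952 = -12.67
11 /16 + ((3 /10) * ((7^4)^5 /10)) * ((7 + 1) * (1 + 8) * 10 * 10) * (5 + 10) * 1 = 4136431084868206131851 /16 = 258526942804262883240.69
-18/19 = -0.95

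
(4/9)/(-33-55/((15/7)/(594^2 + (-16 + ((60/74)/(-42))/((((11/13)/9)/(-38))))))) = -0.00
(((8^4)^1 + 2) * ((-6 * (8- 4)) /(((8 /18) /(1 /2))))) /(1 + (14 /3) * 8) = -331938 /115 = -2886.42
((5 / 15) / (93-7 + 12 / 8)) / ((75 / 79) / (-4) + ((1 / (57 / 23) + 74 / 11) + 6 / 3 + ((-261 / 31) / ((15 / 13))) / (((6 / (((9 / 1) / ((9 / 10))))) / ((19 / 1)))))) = -4094728 / 238804158425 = -0.00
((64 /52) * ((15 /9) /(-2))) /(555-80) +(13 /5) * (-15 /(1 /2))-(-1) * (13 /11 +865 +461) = 50910317 /40755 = 1249.18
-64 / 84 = -16 / 21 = -0.76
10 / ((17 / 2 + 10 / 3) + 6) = 60 / 107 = 0.56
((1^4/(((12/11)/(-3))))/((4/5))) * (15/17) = -825/272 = -3.03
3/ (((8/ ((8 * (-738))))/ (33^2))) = -2411046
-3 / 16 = -0.19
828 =828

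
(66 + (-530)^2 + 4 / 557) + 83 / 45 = 7042459201 / 25065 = 280967.85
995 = 995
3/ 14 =0.21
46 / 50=23 / 25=0.92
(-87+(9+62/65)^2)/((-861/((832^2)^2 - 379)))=-1164484251137338/173225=-6722379859.36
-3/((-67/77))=231/67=3.45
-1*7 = -7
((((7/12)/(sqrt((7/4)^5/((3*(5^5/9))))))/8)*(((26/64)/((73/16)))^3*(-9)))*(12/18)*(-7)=54925*sqrt(105)/32677428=0.02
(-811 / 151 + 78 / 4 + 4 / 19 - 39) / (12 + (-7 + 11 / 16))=-1132008 / 261079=-4.34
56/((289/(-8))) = -448/289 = -1.55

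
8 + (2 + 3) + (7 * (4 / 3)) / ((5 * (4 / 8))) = 251 / 15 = 16.73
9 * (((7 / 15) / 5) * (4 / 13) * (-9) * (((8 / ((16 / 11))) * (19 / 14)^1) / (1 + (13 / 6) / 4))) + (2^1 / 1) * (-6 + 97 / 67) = -16409194 / 805675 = -20.37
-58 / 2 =-29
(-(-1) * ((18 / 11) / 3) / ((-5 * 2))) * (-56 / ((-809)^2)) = 168 / 35996455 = 0.00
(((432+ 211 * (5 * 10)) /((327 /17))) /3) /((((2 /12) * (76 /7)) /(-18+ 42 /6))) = -378301 /327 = -1156.88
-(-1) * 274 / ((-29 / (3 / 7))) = -822 / 203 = -4.05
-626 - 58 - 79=-763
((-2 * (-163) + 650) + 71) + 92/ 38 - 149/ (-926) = 18466345/ 17594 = 1049.58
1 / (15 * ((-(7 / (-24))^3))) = 4608 / 1715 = 2.69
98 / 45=2.18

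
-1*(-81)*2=162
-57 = -57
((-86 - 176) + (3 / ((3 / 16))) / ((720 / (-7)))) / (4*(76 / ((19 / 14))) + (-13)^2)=-11797 / 17685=-0.67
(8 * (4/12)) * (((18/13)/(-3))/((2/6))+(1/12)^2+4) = 4909/702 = 6.99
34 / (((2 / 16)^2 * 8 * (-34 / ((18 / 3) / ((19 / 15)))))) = -720 / 19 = -37.89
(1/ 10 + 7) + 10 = 171/ 10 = 17.10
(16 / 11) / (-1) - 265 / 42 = -3587 / 462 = -7.76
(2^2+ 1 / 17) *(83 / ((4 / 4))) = 5727 / 17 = 336.88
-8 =-8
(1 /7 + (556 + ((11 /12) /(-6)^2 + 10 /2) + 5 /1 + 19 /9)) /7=1718477 /21168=81.18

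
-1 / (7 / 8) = -8 / 7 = -1.14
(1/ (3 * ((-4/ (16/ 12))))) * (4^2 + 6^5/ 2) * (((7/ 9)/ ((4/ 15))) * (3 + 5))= -273280/ 27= -10121.48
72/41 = 1.76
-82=-82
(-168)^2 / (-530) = -14112 / 265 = -53.25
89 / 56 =1.59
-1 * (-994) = 994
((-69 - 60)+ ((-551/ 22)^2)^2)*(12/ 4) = 276430044531/ 234256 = 1180034.00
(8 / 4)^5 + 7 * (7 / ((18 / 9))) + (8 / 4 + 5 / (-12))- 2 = 673 / 12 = 56.08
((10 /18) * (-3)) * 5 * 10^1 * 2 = -500 /3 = -166.67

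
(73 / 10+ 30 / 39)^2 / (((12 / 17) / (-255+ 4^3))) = -3573002047 / 202800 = -17618.35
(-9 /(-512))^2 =0.00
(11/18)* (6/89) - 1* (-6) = 1613/267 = 6.04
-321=-321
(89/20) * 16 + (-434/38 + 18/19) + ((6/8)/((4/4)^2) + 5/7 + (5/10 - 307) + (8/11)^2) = -78463183/321860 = -243.78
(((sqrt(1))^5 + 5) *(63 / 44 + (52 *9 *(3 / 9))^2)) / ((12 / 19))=20346093 / 88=231205.60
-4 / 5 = -0.80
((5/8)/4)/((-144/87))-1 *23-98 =-186001/1536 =-121.09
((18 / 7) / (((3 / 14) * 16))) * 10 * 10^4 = 75000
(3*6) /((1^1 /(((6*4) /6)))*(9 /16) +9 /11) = 1408 /75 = 18.77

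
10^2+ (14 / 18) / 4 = 3607 / 36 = 100.19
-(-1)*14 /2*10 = 70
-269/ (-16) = 269/ 16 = 16.81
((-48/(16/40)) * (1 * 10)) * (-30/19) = 36000/19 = 1894.74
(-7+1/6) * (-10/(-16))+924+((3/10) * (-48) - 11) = 214639/240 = 894.33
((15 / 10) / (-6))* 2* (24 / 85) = -12 / 85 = -0.14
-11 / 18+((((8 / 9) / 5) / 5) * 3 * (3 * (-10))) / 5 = -563 / 450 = -1.25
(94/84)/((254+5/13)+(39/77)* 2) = 6721/1533918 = 0.00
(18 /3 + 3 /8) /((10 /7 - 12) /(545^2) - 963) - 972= -15569567815749 /16017964792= -972.01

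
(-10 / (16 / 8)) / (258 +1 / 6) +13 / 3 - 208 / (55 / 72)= -68490887 / 255585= -267.98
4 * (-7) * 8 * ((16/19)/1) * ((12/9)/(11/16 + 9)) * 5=-229376/1767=-129.81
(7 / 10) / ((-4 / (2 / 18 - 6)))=371 / 360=1.03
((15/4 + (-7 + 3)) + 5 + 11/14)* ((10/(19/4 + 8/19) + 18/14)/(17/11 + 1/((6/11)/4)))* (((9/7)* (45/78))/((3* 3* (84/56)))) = 75505925/684599188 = 0.11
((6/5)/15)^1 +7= 177/25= 7.08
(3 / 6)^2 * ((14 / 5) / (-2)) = -7 / 20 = -0.35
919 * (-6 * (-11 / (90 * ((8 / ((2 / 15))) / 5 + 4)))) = 10109 / 240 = 42.12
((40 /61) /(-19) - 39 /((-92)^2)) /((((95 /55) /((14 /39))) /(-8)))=29549597 /454315251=0.07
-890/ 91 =-9.78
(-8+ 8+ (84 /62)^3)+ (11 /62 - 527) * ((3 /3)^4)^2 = -31240967 /59582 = -524.34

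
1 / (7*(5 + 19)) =1 / 168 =0.01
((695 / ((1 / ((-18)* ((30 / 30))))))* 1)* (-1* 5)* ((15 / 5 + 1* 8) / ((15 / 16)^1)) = 733920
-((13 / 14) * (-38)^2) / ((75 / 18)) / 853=-0.38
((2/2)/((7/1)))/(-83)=-0.00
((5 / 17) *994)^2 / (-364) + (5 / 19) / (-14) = -234677335 / 999362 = -234.83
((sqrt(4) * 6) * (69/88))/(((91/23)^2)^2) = 57927087/1508649142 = 0.04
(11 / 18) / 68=11 / 1224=0.01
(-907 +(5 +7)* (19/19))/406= -895/406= -2.20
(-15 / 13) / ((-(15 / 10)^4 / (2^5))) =2560 / 351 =7.29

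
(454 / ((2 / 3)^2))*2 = 2043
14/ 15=0.93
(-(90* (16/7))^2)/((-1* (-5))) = -414720/49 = -8463.67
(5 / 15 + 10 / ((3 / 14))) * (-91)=-4277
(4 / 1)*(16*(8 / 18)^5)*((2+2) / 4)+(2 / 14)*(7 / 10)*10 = 124585 / 59049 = 2.11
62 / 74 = 31 / 37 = 0.84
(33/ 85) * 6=198/ 85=2.33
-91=-91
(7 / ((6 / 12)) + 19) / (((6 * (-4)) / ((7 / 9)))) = -77 / 72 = -1.07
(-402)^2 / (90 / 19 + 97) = 3070476 / 1933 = 1588.45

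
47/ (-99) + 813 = 80440/ 99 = 812.53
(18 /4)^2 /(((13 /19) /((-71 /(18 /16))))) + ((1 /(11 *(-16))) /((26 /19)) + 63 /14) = -1863.35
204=204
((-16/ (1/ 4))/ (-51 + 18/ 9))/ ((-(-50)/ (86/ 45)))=2752/ 55125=0.05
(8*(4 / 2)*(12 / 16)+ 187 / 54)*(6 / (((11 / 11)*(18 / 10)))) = 4175 / 81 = 51.54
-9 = -9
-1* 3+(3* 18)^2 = 2913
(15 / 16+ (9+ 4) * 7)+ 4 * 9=2047 / 16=127.94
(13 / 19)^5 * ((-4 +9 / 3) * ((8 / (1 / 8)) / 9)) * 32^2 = -1091.91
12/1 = 12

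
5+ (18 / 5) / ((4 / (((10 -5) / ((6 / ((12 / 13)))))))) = 74 / 13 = 5.69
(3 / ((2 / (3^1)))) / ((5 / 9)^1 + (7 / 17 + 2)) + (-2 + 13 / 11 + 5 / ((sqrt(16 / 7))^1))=6975 / 9988 + 5 * sqrt(7) / 4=4.01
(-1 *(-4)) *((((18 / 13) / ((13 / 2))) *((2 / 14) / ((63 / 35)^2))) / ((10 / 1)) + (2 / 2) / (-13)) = -3236 / 10647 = -0.30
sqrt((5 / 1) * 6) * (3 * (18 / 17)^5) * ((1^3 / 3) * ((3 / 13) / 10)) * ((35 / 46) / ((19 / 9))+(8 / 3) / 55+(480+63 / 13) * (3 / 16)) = 80871503501637 * sqrt(30) / 28836692230775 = 15.36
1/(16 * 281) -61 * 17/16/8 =-291389/35968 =-8.10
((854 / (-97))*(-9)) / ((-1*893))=-7686 / 86621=-0.09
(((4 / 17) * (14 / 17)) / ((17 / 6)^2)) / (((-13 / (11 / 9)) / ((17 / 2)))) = -1232 / 63869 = -0.02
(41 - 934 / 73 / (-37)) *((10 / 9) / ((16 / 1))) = 186125 / 64824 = 2.87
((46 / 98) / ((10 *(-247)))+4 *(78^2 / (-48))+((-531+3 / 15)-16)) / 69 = -127541437 / 8351070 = -15.27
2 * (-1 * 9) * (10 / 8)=-45 / 2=-22.50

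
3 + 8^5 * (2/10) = 32783/5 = 6556.60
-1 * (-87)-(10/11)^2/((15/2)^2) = 94727/1089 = 86.99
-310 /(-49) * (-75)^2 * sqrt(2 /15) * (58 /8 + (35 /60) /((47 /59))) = 43613125 * sqrt(30) /2303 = 103725.11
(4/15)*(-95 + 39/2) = -302/15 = -20.13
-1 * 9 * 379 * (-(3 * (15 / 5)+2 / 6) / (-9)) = -3537.33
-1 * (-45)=45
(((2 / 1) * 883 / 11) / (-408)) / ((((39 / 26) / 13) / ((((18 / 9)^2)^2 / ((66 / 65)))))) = -2984540 / 55539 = -53.74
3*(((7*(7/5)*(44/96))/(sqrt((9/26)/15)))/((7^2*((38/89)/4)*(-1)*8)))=-2.12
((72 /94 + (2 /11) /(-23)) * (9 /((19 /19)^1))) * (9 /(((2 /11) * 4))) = 365067 /4324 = 84.43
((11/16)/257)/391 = 11/1607792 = 0.00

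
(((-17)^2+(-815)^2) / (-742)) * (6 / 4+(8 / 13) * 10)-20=-1251171 / 182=-6874.57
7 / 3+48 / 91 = 781 / 273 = 2.86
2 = 2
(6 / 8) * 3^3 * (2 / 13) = 81 / 26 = 3.12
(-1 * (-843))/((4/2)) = 843/2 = 421.50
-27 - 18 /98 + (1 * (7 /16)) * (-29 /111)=-2375579 /87024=-27.30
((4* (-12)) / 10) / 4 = -6 / 5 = -1.20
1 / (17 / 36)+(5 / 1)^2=27.12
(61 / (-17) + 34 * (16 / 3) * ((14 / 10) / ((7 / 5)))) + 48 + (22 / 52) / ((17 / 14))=149900 / 663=226.09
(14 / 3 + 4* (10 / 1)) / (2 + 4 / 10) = 335 / 18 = 18.61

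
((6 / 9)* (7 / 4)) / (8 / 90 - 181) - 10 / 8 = -5845 / 4652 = -1.26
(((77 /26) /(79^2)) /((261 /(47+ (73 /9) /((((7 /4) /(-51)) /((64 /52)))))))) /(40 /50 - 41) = 0.00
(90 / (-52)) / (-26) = 45 / 676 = 0.07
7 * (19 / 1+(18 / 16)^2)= 9079 / 64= 141.86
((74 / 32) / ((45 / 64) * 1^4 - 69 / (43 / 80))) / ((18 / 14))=-0.01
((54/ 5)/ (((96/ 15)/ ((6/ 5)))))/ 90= 9/ 400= 0.02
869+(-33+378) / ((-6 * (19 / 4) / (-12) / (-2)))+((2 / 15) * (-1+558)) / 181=29861731 / 51585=578.88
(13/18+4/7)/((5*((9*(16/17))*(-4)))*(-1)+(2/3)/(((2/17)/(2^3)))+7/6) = 2771/462483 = 0.01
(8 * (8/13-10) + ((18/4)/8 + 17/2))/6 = -4577/416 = -11.00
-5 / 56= -0.09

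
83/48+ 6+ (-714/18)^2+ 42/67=15261211/9648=1581.80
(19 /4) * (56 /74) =133 /37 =3.59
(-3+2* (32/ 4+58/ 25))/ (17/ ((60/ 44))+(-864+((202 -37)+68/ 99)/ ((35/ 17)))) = -0.02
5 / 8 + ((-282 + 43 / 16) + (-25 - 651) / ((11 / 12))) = -178841 / 176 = -1016.14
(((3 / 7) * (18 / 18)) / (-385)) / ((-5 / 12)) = 36 / 13475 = 0.00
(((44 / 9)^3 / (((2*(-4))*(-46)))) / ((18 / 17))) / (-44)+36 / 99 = 1184597 / 3319866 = 0.36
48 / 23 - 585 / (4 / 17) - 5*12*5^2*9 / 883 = -2499.45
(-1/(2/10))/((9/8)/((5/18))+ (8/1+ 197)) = -100/4181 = -0.02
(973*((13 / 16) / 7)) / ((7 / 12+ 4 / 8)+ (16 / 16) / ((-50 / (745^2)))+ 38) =-5421 / 530948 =-0.01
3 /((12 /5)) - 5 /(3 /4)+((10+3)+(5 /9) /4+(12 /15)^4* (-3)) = 6.49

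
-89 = -89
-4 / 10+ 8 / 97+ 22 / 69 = 0.00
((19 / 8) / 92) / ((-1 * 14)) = -19 / 10304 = -0.00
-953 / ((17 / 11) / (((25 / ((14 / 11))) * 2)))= -2882825 / 119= -24225.42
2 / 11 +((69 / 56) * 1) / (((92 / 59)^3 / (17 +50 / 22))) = 3054839 / 473984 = 6.45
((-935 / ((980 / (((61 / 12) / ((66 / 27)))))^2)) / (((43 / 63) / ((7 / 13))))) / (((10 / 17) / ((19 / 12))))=-551664297 / 61706444800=-0.01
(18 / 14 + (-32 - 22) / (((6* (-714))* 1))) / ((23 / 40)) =6180 / 2737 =2.26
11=11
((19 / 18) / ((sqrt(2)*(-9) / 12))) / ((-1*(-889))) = -19*sqrt(2) / 24003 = -0.00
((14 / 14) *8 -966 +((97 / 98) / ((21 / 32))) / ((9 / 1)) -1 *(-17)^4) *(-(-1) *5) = -3911792335 / 9261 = -422394.16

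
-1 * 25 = -25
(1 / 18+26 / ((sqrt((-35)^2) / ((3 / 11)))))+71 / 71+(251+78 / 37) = 65222053 / 256410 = 254.37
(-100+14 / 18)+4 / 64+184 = 12217 / 144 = 84.84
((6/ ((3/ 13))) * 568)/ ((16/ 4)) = 3692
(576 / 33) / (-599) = -192 / 6589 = -0.03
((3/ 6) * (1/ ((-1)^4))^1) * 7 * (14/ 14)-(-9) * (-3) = -47/ 2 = -23.50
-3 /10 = -0.30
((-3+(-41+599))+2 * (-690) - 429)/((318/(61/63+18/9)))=-39083/3339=-11.71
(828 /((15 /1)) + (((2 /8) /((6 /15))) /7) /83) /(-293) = -1282873 /6809320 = -0.19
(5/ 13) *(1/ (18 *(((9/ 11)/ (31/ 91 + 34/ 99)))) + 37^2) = 908211725/ 1724814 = 526.56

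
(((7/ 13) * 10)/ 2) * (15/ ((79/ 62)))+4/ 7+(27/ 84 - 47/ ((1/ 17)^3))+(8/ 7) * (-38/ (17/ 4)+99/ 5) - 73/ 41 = -3305190915359/ 14316380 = -230867.78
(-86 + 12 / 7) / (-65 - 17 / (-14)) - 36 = -34.68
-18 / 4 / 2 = -9 / 4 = -2.25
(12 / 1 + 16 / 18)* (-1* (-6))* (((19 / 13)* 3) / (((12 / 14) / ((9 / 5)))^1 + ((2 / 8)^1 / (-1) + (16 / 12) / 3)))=1110816 / 2197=505.61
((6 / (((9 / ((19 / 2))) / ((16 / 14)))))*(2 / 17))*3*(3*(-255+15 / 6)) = -230280 / 119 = -1935.13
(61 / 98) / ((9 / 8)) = 244 / 441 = 0.55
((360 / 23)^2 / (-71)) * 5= -648000 / 37559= -17.25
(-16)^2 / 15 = 256 / 15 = 17.07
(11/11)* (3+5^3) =128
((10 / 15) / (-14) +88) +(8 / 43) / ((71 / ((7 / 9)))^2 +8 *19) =33020797981 / 375439407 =87.95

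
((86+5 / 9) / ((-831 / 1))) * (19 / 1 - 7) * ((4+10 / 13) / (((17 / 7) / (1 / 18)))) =-676172 / 4958577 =-0.14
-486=-486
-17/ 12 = -1.42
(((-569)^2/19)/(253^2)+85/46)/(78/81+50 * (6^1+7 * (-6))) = -138835809/118148580308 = -0.00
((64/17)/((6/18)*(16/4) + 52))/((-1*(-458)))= 0.00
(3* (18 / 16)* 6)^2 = 6561 / 16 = 410.06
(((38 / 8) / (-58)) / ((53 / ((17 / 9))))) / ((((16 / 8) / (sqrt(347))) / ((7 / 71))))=-2261 * sqrt(347) / 15714288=-0.00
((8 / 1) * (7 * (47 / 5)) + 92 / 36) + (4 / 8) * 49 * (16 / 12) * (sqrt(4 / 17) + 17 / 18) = 196 * sqrt(17) / 51 + 75574 / 135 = 575.65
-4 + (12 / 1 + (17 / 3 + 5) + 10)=86 / 3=28.67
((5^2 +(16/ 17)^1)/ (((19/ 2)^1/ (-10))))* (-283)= 2496060/ 323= 7727.74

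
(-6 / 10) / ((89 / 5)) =-3 / 89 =-0.03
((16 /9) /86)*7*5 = 0.72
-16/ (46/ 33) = -264/ 23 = -11.48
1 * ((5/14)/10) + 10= 281/28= 10.04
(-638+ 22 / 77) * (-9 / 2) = 20088 / 7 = 2869.71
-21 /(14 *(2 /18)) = -27 /2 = -13.50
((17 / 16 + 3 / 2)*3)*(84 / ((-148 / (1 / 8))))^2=0.04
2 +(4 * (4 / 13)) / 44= 290 / 143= 2.03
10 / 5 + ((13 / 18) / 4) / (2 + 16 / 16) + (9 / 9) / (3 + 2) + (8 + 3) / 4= 5.01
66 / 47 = 1.40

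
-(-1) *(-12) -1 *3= -15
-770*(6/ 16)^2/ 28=-495/ 128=-3.87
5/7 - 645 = -4510/7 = -644.29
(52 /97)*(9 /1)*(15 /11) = 7020 /1067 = 6.58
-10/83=-0.12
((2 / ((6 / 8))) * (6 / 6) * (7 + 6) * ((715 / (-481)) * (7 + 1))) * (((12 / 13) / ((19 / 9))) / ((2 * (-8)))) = 7920 / 703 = 11.27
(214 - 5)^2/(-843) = -43681/843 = -51.82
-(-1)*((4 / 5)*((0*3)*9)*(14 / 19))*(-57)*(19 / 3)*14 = 0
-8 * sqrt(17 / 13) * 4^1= -32 * sqrt(221) / 13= -36.59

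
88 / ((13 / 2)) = 176 / 13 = 13.54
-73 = -73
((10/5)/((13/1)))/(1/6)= 12/13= 0.92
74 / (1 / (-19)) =-1406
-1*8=-8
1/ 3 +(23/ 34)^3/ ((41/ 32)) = 347437/ 604299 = 0.57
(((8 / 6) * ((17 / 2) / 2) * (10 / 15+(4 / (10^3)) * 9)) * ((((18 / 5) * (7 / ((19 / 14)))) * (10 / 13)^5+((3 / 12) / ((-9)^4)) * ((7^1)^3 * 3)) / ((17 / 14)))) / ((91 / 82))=14.89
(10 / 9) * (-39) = -130 / 3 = -43.33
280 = 280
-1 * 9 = -9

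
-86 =-86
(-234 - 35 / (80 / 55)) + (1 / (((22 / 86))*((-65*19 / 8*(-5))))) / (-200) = -7011558813 / 27170000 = -258.06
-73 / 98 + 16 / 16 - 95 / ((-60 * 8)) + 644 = 3031507 / 4704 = 644.45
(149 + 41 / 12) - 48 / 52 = 151.49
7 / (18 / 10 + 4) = 1.21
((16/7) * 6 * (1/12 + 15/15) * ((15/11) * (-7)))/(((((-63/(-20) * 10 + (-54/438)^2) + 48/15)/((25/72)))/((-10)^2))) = -8659625000/61049109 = -141.85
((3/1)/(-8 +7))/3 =-1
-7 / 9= -0.78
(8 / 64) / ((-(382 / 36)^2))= -81 / 72962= -0.00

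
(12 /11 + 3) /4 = 45 /44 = 1.02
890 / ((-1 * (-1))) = 890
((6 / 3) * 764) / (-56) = -191 / 7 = -27.29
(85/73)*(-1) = -85/73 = -1.16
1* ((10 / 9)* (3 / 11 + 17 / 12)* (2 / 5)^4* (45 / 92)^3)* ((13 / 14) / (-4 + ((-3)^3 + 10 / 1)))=-26091 / 104928208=-0.00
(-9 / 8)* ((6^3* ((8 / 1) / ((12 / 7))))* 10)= -11340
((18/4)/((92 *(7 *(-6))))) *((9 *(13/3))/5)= -117/12880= -0.01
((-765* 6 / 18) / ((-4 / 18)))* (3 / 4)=6885 / 8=860.62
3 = 3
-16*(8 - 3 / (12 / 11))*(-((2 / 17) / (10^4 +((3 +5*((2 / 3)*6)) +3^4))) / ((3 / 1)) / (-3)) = -7 / 64413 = -0.00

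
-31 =-31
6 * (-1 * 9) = -54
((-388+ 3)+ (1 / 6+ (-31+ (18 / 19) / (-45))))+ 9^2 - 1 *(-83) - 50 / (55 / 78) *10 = -6025127 / 6270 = -960.95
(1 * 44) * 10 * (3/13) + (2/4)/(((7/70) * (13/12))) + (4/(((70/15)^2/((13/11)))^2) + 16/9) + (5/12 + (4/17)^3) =18098044034618/166997571741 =108.37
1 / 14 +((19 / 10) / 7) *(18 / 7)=377 / 490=0.77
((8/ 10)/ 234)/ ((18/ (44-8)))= 4/ 585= 0.01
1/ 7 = 0.14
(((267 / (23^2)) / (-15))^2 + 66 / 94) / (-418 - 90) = -0.00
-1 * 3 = -3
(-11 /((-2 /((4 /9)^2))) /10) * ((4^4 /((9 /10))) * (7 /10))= 78848 /3645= 21.63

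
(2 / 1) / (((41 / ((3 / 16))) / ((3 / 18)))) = 1 / 656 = 0.00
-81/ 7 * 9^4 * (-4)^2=-8503056/ 7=-1214722.29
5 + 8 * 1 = 13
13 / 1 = 13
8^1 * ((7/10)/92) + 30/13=3541/1495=2.37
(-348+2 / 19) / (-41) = 6610 / 779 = 8.49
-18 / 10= -9 / 5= -1.80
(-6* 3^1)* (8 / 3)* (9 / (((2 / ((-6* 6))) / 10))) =77760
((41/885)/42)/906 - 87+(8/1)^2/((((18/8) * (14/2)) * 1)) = -2792971459/33676020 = -82.94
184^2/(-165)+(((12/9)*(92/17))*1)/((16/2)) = -573022/2805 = -204.29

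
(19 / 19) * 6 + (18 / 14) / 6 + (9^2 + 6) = 93.21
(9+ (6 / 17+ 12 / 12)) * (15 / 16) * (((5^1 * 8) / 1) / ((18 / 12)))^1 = 4400 / 17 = 258.82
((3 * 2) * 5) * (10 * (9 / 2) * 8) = 10800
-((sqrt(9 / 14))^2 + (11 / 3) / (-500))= -6673 / 10500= -0.64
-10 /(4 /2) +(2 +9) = 6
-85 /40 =-17 /8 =-2.12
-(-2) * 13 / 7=26 / 7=3.71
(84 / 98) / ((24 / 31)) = 31 / 28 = 1.11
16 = 16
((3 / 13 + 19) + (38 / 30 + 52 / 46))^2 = 9409194001 / 20115225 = 467.76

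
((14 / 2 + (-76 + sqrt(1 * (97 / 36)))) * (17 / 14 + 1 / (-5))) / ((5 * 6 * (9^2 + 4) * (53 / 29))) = -47357 / 3153500 + 2059 * sqrt(97) / 56763000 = -0.01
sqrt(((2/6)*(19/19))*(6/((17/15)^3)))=15*sqrt(510)/289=1.17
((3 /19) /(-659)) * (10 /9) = -0.00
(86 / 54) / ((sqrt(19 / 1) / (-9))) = -43 * sqrt(19) / 57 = -3.29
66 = 66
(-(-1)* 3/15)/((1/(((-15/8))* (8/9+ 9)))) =-89/24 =-3.71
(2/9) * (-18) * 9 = -36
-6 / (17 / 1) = -0.35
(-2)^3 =-8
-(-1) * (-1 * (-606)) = 606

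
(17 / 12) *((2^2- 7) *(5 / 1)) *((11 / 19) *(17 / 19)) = -15895 / 1444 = -11.01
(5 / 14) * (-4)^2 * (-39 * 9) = -14040 / 7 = -2005.71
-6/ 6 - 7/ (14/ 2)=-2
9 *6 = 54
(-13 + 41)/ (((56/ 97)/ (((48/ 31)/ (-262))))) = -1164/ 4061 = -0.29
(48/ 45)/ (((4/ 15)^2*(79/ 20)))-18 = -1122/ 79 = -14.20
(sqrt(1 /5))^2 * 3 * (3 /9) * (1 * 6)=6 /5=1.20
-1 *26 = -26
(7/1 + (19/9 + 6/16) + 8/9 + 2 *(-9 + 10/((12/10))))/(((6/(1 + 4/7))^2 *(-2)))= -3751/12096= -0.31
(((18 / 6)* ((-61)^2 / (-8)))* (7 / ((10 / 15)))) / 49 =-33489 / 112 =-299.01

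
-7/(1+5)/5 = -7/30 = -0.23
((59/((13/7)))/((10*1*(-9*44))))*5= -413/10296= -0.04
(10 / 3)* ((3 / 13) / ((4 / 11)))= 55 / 26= 2.12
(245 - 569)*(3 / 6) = -162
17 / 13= 1.31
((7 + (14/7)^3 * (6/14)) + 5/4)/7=327/196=1.67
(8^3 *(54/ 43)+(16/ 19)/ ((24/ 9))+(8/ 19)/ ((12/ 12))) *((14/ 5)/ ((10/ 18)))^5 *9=150317646357686976/ 7978515625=18840302.31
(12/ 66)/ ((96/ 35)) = 35/ 528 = 0.07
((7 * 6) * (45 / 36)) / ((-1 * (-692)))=105 / 1384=0.08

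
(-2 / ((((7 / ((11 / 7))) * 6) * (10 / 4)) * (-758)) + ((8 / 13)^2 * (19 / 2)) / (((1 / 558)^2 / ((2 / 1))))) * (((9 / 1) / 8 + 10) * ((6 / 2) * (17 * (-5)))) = -159575954155581947 / 25107992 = -6355584076.80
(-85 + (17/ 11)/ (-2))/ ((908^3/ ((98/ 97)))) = -92463/ 798770403904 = -0.00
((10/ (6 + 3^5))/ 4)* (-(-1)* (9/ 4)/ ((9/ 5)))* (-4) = -25/ 498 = -0.05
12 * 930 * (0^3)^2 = 0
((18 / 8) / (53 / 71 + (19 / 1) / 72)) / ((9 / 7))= 8946 / 5165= 1.73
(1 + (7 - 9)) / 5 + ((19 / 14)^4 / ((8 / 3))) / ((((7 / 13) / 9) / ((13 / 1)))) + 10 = 286.22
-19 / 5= -3.80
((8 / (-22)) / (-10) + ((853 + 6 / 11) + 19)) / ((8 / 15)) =17997 / 11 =1636.09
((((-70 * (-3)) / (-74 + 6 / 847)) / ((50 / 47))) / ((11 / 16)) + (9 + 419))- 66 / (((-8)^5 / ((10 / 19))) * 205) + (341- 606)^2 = 8829939562519713 / 124983009280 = 70649.12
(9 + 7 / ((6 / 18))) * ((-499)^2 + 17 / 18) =22410175 / 3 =7470058.33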